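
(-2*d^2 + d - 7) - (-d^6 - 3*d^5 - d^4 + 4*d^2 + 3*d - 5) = d^6 + 3*d^5 + d^4 - 6*d^2 - 2*d - 2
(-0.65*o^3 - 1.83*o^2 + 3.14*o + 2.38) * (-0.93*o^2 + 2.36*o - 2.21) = 0.6045*o^5 + 0.1679*o^4 - 5.8025*o^3 + 9.2413*o^2 - 1.3226*o - 5.2598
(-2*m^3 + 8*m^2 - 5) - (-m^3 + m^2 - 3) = -m^3 + 7*m^2 - 2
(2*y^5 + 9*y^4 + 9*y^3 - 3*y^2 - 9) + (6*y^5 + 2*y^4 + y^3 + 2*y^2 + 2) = 8*y^5 + 11*y^4 + 10*y^3 - y^2 - 7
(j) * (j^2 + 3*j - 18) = j^3 + 3*j^2 - 18*j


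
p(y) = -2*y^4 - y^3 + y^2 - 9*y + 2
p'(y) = -8*y^3 - 3*y^2 + 2*y - 9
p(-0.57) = 7.43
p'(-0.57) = -9.63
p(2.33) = -85.14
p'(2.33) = -121.82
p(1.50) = -22.75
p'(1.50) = -39.75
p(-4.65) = -769.05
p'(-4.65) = 721.19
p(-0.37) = 5.48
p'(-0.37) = -9.75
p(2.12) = -62.51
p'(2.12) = -94.47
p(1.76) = -35.38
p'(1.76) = -58.39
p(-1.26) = 11.89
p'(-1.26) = -0.28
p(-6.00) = -2284.00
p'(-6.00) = 1599.00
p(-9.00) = -12229.00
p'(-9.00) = 5562.00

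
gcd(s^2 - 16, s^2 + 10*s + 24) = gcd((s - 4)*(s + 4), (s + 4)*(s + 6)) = s + 4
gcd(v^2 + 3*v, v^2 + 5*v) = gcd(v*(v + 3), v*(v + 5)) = v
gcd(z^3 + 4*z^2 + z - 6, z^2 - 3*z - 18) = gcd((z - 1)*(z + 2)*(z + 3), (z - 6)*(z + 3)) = z + 3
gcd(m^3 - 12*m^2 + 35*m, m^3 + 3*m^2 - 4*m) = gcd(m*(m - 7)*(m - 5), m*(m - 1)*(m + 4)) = m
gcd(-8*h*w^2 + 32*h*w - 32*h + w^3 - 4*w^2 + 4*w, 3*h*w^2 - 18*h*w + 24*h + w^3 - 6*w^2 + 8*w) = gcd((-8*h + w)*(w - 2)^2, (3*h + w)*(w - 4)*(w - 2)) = w - 2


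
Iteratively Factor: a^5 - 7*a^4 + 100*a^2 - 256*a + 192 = (a - 2)*(a^4 - 5*a^3 - 10*a^2 + 80*a - 96) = (a - 2)^2*(a^3 - 3*a^2 - 16*a + 48) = (a - 2)^2*(a + 4)*(a^2 - 7*a + 12) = (a - 3)*(a - 2)^2*(a + 4)*(a - 4)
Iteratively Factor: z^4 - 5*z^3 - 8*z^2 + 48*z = (z - 4)*(z^3 - z^2 - 12*z) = (z - 4)*(z + 3)*(z^2 - 4*z) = z*(z - 4)*(z + 3)*(z - 4)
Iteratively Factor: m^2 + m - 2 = (m + 2)*(m - 1)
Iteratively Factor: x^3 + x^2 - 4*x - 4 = (x - 2)*(x^2 + 3*x + 2) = (x - 2)*(x + 1)*(x + 2)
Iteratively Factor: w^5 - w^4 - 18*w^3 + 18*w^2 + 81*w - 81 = (w + 3)*(w^4 - 4*w^3 - 6*w^2 + 36*w - 27) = (w + 3)^2*(w^3 - 7*w^2 + 15*w - 9) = (w - 3)*(w + 3)^2*(w^2 - 4*w + 3) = (w - 3)^2*(w + 3)^2*(w - 1)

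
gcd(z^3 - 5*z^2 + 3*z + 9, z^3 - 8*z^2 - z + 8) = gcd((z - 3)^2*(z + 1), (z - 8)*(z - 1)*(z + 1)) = z + 1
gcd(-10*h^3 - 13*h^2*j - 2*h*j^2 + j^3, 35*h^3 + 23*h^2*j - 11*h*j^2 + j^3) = 5*h^2 + 4*h*j - j^2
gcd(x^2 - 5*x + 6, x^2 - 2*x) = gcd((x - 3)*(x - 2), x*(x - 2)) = x - 2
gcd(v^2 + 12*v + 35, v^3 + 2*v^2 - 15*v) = v + 5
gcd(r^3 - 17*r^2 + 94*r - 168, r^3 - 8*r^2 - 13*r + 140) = r - 7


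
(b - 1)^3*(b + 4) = b^4 + b^3 - 9*b^2 + 11*b - 4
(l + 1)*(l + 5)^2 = l^3 + 11*l^2 + 35*l + 25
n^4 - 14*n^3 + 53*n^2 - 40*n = n*(n - 8)*(n - 5)*(n - 1)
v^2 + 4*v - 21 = (v - 3)*(v + 7)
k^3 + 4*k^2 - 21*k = k*(k - 3)*(k + 7)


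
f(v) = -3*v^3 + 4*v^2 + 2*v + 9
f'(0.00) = 2.00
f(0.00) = 9.00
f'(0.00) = 2.00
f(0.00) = 9.00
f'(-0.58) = -5.67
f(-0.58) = 9.77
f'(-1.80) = -41.56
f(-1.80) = 35.86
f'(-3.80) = -158.36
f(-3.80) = 223.78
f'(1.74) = -11.33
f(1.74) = 8.79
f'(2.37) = -29.59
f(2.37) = -3.73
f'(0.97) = 1.29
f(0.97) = 11.97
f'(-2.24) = -61.08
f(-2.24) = 58.31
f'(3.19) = -64.06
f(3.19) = -41.30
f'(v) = -9*v^2 + 8*v + 2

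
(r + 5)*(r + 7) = r^2 + 12*r + 35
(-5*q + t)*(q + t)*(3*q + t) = -15*q^3 - 17*q^2*t - q*t^2 + t^3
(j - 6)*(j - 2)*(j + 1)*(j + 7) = j^4 - 45*j^2 + 40*j + 84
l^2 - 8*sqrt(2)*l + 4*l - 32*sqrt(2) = (l + 4)*(l - 8*sqrt(2))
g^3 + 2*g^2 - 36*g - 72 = (g - 6)*(g + 2)*(g + 6)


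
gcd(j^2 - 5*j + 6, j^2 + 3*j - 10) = j - 2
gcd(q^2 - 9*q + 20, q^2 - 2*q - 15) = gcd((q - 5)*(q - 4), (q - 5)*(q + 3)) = q - 5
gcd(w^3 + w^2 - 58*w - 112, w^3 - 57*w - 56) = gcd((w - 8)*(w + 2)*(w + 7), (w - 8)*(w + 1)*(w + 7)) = w^2 - w - 56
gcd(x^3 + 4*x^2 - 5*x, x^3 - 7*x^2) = x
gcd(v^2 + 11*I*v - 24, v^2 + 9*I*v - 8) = v + 8*I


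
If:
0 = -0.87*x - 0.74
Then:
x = -0.85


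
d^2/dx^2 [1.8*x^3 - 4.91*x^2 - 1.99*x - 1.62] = 10.8*x - 9.82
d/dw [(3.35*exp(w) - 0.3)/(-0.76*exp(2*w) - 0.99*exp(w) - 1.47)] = (2.546*exp(2*w) - 0.456*exp(w) - 5.2215)*exp(w)/(0.5776*exp(4*w) + 1.5048*exp(3*w) + 3.2145*exp(2*w) + 2.9106*exp(w) + 2.1609)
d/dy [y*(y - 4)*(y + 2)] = 3*y^2 - 4*y - 8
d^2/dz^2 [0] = 0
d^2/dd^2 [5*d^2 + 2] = 10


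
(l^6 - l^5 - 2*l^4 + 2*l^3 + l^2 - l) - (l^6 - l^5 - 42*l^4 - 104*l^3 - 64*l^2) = 40*l^4 + 106*l^3 + 65*l^2 - l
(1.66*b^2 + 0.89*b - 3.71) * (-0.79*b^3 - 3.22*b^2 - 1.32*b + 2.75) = -1.3114*b^5 - 6.0483*b^4 - 2.1261*b^3 + 15.3364*b^2 + 7.3447*b - 10.2025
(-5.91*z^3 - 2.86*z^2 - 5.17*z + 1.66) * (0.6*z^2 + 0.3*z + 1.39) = -3.546*z^5 - 3.489*z^4 - 12.1749*z^3 - 4.5304*z^2 - 6.6883*z + 2.3074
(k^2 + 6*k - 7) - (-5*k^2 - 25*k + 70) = 6*k^2 + 31*k - 77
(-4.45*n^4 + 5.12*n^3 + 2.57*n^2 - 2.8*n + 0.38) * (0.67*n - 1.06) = -2.9815*n^5 + 8.1474*n^4 - 3.7053*n^3 - 4.6002*n^2 + 3.2226*n - 0.4028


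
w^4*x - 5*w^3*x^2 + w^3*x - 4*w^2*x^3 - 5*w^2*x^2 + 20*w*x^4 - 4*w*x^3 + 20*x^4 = (w - 5*x)*(w - 2*x)*(w + 2*x)*(w*x + x)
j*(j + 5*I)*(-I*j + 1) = -I*j^3 + 6*j^2 + 5*I*j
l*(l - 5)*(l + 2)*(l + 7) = l^4 + 4*l^3 - 31*l^2 - 70*l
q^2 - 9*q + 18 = (q - 6)*(q - 3)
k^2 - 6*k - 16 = (k - 8)*(k + 2)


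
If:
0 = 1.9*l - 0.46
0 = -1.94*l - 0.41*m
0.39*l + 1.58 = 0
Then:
No Solution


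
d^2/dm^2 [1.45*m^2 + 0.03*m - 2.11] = 2.90000000000000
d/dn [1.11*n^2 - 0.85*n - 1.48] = 2.22*n - 0.85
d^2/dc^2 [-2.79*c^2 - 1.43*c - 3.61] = -5.58000000000000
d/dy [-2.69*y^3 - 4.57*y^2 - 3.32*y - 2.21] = -8.07*y^2 - 9.14*y - 3.32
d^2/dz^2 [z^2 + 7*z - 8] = 2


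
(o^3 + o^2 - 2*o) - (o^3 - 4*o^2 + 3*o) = 5*o^2 - 5*o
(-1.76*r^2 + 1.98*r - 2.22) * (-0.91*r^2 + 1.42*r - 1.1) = 1.6016*r^4 - 4.301*r^3 + 6.7678*r^2 - 5.3304*r + 2.442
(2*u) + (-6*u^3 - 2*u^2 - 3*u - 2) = -6*u^3 - 2*u^2 - u - 2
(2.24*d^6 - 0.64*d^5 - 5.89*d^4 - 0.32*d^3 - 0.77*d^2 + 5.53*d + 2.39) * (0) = 0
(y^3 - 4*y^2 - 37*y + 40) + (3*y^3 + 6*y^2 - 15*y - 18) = 4*y^3 + 2*y^2 - 52*y + 22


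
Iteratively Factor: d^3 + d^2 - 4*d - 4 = (d + 2)*(d^2 - d - 2) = (d - 2)*(d + 2)*(d + 1)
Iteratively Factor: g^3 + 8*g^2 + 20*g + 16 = (g + 2)*(g^2 + 6*g + 8) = (g + 2)*(g + 4)*(g + 2)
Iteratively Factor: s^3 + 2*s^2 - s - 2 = (s + 2)*(s^2 - 1) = (s - 1)*(s + 2)*(s + 1)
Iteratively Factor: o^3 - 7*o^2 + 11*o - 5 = (o - 5)*(o^2 - 2*o + 1) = (o - 5)*(o - 1)*(o - 1)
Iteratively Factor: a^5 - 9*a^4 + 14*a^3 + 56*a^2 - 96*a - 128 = (a - 4)*(a^4 - 5*a^3 - 6*a^2 + 32*a + 32) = (a - 4)*(a + 2)*(a^3 - 7*a^2 + 8*a + 16) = (a - 4)^2*(a + 2)*(a^2 - 3*a - 4) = (a - 4)^2*(a + 1)*(a + 2)*(a - 4)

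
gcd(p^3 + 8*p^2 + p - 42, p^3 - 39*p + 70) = p^2 + 5*p - 14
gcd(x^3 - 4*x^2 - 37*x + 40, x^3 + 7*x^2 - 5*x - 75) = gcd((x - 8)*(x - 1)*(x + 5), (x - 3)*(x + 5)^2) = x + 5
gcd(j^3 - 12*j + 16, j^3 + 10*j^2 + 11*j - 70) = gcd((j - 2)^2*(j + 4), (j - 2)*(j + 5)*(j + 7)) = j - 2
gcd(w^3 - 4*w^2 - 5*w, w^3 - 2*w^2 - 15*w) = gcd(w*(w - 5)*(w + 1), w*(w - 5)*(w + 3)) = w^2 - 5*w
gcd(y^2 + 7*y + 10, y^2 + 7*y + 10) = y^2 + 7*y + 10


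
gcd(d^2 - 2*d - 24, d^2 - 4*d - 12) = d - 6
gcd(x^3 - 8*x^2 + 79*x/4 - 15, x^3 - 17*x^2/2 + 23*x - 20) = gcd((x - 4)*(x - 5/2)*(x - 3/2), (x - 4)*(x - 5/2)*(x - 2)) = x^2 - 13*x/2 + 10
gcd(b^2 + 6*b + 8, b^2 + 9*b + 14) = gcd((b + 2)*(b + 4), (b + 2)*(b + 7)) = b + 2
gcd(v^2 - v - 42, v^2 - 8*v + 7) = v - 7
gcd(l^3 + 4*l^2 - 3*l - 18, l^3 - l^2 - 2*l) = l - 2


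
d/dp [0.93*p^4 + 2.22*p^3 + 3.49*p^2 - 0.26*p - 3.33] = 3.72*p^3 + 6.66*p^2 + 6.98*p - 0.26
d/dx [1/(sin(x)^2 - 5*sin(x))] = (5 - 2*sin(x))*cos(x)/((sin(x) - 5)^2*sin(x)^2)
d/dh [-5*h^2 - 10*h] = -10*h - 10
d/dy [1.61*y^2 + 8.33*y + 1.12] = 3.22*y + 8.33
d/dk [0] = 0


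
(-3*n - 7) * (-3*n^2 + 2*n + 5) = 9*n^3 + 15*n^2 - 29*n - 35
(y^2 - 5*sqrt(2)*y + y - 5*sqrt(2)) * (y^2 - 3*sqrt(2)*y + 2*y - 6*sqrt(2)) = y^4 - 8*sqrt(2)*y^3 + 3*y^3 - 24*sqrt(2)*y^2 + 32*y^2 - 16*sqrt(2)*y + 90*y + 60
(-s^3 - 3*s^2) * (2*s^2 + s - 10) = -2*s^5 - 7*s^4 + 7*s^3 + 30*s^2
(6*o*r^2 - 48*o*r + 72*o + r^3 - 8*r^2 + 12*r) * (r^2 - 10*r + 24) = 6*o*r^4 - 108*o*r^3 + 696*o*r^2 - 1872*o*r + 1728*o + r^5 - 18*r^4 + 116*r^3 - 312*r^2 + 288*r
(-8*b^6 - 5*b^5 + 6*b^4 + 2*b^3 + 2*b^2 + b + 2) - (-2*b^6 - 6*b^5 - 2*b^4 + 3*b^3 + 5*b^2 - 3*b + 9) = -6*b^6 + b^5 + 8*b^4 - b^3 - 3*b^2 + 4*b - 7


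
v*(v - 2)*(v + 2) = v^3 - 4*v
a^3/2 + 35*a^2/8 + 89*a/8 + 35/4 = (a/2 + 1)*(a + 7/4)*(a + 5)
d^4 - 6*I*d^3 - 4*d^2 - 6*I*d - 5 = (d - 5*I)*(d - I)^2*(d + I)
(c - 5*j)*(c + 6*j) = c^2 + c*j - 30*j^2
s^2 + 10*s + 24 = (s + 4)*(s + 6)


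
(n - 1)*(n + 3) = n^2 + 2*n - 3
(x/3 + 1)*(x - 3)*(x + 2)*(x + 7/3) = x^4/3 + 13*x^3/9 - 13*x^2/9 - 13*x - 14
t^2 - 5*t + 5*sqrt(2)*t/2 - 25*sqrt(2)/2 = (t - 5)*(t + 5*sqrt(2)/2)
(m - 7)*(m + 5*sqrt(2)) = m^2 - 7*m + 5*sqrt(2)*m - 35*sqrt(2)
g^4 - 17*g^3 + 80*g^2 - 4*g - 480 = (g - 8)*(g - 6)*(g - 5)*(g + 2)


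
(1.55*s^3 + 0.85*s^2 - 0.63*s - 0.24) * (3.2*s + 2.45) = 4.96*s^4 + 6.5175*s^3 + 0.0665*s^2 - 2.3115*s - 0.588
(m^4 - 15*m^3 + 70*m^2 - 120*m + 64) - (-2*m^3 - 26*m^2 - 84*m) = m^4 - 13*m^3 + 96*m^2 - 36*m + 64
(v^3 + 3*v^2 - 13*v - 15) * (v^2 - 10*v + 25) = v^5 - 7*v^4 - 18*v^3 + 190*v^2 - 175*v - 375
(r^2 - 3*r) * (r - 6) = r^3 - 9*r^2 + 18*r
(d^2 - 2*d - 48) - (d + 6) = d^2 - 3*d - 54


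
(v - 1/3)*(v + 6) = v^2 + 17*v/3 - 2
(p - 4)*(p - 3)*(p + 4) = p^3 - 3*p^2 - 16*p + 48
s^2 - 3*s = s*(s - 3)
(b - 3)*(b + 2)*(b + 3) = b^3 + 2*b^2 - 9*b - 18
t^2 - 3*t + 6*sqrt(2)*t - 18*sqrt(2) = (t - 3)*(t + 6*sqrt(2))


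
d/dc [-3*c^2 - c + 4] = -6*c - 1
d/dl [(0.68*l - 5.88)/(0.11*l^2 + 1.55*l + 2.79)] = (-0.0748*l^2 + 1.2936*l + 11.0112)/(0.0121*l^4 + 0.341*l^3 + 3.0163*l^2 + 8.649*l + 7.7841)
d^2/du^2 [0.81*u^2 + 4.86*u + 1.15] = 1.62000000000000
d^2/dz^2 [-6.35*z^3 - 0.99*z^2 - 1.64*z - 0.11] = -38.1*z - 1.98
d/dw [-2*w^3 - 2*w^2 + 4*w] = -6*w^2 - 4*w + 4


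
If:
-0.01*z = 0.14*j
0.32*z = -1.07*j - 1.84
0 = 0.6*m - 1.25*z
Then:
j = 0.54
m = -15.74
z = -7.55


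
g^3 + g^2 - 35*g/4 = g*(g - 5/2)*(g + 7/2)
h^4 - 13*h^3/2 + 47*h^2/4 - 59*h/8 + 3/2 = (h - 4)*(h - 3/2)*(h - 1/2)^2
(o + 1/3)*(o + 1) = o^2 + 4*o/3 + 1/3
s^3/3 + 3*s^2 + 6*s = s*(s/3 + 1)*(s + 6)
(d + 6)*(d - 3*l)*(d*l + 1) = d^3*l - 3*d^2*l^2 + 6*d^2*l + d^2 - 18*d*l^2 - 3*d*l + 6*d - 18*l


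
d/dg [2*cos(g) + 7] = -2*sin(g)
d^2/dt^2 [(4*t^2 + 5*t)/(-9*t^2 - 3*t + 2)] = 2*(-297*t^3 - 216*t^2 - 270*t - 46)/(729*t^6 + 729*t^5 - 243*t^4 - 297*t^3 + 54*t^2 + 36*t - 8)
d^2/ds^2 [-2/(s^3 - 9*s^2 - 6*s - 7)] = 12*((s - 3)*(-s^3 + 9*s^2 + 6*s + 7) + 3*(-s^2 + 6*s + 2)^2)/(-s^3 + 9*s^2 + 6*s + 7)^3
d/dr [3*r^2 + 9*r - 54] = 6*r + 9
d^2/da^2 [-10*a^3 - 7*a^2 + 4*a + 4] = -60*a - 14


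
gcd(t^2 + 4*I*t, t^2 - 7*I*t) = t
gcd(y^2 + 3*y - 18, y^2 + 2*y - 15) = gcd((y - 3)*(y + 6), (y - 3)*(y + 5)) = y - 3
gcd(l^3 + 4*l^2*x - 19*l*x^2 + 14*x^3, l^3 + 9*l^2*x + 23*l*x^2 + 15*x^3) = 1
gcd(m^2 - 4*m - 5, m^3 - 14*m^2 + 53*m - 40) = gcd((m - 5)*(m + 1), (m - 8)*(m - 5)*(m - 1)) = m - 5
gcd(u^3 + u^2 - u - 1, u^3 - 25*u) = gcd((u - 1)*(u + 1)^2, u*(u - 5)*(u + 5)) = 1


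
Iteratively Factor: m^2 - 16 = (m - 4)*(m + 4)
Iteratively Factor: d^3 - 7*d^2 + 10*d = (d - 5)*(d^2 - 2*d) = d*(d - 5)*(d - 2)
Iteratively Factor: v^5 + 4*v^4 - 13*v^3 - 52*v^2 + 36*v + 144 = (v + 4)*(v^4 - 13*v^2 + 36) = (v + 3)*(v + 4)*(v^3 - 3*v^2 - 4*v + 12) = (v + 2)*(v + 3)*(v + 4)*(v^2 - 5*v + 6) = (v - 2)*(v + 2)*(v + 3)*(v + 4)*(v - 3)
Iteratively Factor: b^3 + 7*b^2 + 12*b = (b + 4)*(b^2 + 3*b) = b*(b + 4)*(b + 3)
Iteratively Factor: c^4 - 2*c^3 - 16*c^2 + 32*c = (c + 4)*(c^3 - 6*c^2 + 8*c) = c*(c + 4)*(c^2 - 6*c + 8) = c*(c - 2)*(c + 4)*(c - 4)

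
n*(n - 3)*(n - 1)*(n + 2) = n^4 - 2*n^3 - 5*n^2 + 6*n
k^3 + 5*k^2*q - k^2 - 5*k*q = k*(k - 1)*(k + 5*q)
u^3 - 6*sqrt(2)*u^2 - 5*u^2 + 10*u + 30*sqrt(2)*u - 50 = (u - 5)*(u - 5*sqrt(2))*(u - sqrt(2))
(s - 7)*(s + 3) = s^2 - 4*s - 21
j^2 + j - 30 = (j - 5)*(j + 6)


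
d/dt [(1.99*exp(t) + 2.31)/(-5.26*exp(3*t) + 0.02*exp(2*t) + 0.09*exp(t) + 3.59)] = (20.9348*exp(3*t) + 36.412*exp(2*t) - 0.0924*exp(t) + 6.9362)*exp(t)/(27.6676*exp(6*t) - 0.2104*exp(5*t) - 0.9464*exp(4*t) - 37.7632*exp(3*t) + 0.1517*exp(2*t) + 0.6462*exp(t) + 12.8881)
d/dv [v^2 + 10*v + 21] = 2*v + 10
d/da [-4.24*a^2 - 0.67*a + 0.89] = -8.48*a - 0.67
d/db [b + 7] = 1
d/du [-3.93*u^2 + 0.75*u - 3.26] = 0.75 - 7.86*u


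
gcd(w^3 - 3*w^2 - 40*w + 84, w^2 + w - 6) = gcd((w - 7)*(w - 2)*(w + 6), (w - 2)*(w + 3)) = w - 2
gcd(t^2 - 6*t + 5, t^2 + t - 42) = 1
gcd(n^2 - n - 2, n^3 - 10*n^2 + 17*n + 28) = n + 1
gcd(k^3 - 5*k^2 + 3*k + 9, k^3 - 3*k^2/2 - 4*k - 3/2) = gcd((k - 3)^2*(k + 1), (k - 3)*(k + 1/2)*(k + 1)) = k^2 - 2*k - 3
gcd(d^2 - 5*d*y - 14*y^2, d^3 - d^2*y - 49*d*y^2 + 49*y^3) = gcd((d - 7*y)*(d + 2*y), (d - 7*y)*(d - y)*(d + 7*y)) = -d + 7*y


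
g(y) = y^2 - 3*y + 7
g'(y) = 2*y - 3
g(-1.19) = 11.99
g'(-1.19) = -5.38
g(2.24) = 5.30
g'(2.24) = 1.48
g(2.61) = 5.98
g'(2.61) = 2.22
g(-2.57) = 21.31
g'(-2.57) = -8.14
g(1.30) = 4.79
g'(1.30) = -0.40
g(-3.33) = 28.08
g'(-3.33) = -9.66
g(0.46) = 5.83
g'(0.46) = -2.08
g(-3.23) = 27.12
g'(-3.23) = -9.46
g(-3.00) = 25.00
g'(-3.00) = -9.00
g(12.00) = 115.00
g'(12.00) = 21.00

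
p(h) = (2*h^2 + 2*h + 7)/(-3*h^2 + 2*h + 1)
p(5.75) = -0.98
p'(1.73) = 4.78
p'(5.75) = 0.08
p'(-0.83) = -5.82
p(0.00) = 7.00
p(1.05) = -54.48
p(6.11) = -0.95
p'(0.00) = -12.00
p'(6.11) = 0.07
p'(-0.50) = -57.78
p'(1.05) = 1099.14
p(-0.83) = -2.46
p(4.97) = -1.05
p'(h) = (4*h + 2)/(-3*h^2 + 2*h + 1) + (6*h - 2)*(2*h^2 + 2*h + 7)/(-3*h^2 + 2*h + 1)^2 = 2*(5*h^2 + 23*h - 6)/(9*h^4 - 12*h^3 - 2*h^2 + 4*h + 1)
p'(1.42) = 15.06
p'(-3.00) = -0.06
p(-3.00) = -0.59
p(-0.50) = -8.67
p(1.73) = -3.64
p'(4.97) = 0.12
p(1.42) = -6.28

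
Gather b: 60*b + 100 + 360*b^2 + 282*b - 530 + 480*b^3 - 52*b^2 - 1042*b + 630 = 480*b^3 + 308*b^2 - 700*b + 200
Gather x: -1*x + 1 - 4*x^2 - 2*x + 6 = -4*x^2 - 3*x + 7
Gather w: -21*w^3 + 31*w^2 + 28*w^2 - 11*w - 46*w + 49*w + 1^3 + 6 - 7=-21*w^3 + 59*w^2 - 8*w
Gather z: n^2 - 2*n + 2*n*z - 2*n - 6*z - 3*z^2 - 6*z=n^2 - 4*n - 3*z^2 + z*(2*n - 12)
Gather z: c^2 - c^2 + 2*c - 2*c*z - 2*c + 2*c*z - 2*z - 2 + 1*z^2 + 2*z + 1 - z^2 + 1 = 0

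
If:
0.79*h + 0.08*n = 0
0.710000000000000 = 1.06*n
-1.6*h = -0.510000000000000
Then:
No Solution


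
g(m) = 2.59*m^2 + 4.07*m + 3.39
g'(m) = 5.18*m + 4.07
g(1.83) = 19.51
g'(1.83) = 13.55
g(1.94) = 21.03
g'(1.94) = 14.12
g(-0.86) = 1.81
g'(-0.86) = -0.38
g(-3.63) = 22.74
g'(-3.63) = -14.73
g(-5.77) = 66.13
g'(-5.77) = -25.82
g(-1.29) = 2.45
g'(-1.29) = -2.61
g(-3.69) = 23.64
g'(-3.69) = -15.04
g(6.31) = 132.20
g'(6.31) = 36.76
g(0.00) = 3.39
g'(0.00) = 4.07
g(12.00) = 425.19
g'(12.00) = 66.23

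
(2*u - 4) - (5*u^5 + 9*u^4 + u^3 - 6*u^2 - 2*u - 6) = -5*u^5 - 9*u^4 - u^3 + 6*u^2 + 4*u + 2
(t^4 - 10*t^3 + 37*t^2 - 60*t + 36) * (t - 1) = t^5 - 11*t^4 + 47*t^3 - 97*t^2 + 96*t - 36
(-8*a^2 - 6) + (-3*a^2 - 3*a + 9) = -11*a^2 - 3*a + 3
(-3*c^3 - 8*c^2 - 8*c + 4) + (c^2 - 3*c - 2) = -3*c^3 - 7*c^2 - 11*c + 2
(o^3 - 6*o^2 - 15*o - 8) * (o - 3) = o^4 - 9*o^3 + 3*o^2 + 37*o + 24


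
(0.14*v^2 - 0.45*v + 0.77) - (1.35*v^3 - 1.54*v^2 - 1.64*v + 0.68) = -1.35*v^3 + 1.68*v^2 + 1.19*v + 0.09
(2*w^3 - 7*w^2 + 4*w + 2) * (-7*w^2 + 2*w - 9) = -14*w^5 + 53*w^4 - 60*w^3 + 57*w^2 - 32*w - 18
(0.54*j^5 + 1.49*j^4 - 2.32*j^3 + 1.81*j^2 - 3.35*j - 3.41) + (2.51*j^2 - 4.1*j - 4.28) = 0.54*j^5 + 1.49*j^4 - 2.32*j^3 + 4.32*j^2 - 7.45*j - 7.69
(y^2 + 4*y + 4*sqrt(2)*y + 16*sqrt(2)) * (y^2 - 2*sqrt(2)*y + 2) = y^4 + 2*sqrt(2)*y^3 + 4*y^3 - 14*y^2 + 8*sqrt(2)*y^2 - 56*y + 8*sqrt(2)*y + 32*sqrt(2)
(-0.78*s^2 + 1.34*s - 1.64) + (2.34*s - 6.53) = -0.78*s^2 + 3.68*s - 8.17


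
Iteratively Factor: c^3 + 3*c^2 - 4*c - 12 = (c + 3)*(c^2 - 4) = (c - 2)*(c + 3)*(c + 2)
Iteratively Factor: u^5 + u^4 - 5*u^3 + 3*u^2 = (u + 3)*(u^4 - 2*u^3 + u^2) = (u - 1)*(u + 3)*(u^3 - u^2) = u*(u - 1)*(u + 3)*(u^2 - u) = u*(u - 1)^2*(u + 3)*(u)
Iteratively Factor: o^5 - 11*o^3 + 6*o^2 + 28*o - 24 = (o - 2)*(o^4 + 2*o^3 - 7*o^2 - 8*o + 12) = (o - 2)*(o - 1)*(o^3 + 3*o^2 - 4*o - 12) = (o - 2)*(o - 1)*(o + 2)*(o^2 + o - 6) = (o - 2)^2*(o - 1)*(o + 2)*(o + 3)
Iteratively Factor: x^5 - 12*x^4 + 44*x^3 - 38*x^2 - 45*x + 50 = (x - 2)*(x^4 - 10*x^3 + 24*x^2 + 10*x - 25) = (x - 2)*(x - 1)*(x^3 - 9*x^2 + 15*x + 25) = (x - 5)*(x - 2)*(x - 1)*(x^2 - 4*x - 5) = (x - 5)^2*(x - 2)*(x - 1)*(x + 1)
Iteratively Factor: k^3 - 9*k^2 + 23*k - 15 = (k - 3)*(k^2 - 6*k + 5) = (k - 5)*(k - 3)*(k - 1)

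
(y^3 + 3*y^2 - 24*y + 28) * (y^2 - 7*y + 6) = y^5 - 4*y^4 - 39*y^3 + 214*y^2 - 340*y + 168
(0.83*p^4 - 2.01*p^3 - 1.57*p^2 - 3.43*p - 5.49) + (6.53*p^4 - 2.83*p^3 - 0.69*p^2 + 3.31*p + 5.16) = 7.36*p^4 - 4.84*p^3 - 2.26*p^2 - 0.12*p - 0.33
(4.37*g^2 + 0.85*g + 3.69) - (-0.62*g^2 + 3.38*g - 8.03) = 4.99*g^2 - 2.53*g + 11.72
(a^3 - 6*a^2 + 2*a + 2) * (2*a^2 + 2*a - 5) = 2*a^5 - 10*a^4 - 13*a^3 + 38*a^2 - 6*a - 10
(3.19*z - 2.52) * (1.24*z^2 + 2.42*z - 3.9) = 3.9556*z^3 + 4.595*z^2 - 18.5394*z + 9.828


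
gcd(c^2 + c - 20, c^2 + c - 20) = c^2 + c - 20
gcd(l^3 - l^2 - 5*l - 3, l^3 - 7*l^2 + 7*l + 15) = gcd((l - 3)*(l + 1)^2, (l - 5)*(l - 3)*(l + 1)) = l^2 - 2*l - 3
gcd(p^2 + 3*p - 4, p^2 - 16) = p + 4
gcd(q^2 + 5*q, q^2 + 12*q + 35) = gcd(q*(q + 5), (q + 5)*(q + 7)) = q + 5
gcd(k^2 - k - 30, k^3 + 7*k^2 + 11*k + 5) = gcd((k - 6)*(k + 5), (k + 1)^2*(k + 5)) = k + 5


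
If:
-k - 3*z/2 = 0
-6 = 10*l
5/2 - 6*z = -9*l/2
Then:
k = 1/20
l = -3/5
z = -1/30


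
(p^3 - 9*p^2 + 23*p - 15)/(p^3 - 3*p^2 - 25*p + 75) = (p - 1)/(p + 5)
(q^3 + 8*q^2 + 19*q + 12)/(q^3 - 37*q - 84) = (q + 1)/(q - 7)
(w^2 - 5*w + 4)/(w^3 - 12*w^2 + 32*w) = (w - 1)/(w*(w - 8))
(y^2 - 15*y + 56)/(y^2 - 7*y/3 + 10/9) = 9*(y^2 - 15*y + 56)/(9*y^2 - 21*y + 10)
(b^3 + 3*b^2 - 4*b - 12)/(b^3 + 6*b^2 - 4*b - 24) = (b + 3)/(b + 6)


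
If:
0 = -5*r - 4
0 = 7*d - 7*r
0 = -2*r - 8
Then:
No Solution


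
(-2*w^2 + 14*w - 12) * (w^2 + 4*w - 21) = -2*w^4 + 6*w^3 + 86*w^2 - 342*w + 252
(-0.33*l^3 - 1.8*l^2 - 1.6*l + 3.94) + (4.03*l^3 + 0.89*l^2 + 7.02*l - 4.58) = 3.7*l^3 - 0.91*l^2 + 5.42*l - 0.64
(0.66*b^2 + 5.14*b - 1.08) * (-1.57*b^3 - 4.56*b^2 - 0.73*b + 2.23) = -1.0362*b^5 - 11.0794*b^4 - 22.2246*b^3 + 2.6444*b^2 + 12.2506*b - 2.4084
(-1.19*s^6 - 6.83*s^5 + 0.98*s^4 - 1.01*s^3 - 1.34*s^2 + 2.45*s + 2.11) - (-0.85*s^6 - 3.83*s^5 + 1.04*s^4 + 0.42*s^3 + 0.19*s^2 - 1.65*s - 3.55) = -0.34*s^6 - 3.0*s^5 - 0.0600000000000001*s^4 - 1.43*s^3 - 1.53*s^2 + 4.1*s + 5.66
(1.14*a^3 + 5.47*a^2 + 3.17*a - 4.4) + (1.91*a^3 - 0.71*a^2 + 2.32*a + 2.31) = 3.05*a^3 + 4.76*a^2 + 5.49*a - 2.09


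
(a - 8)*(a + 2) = a^2 - 6*a - 16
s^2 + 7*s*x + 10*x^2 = (s + 2*x)*(s + 5*x)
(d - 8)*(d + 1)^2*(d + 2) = d^4 - 4*d^3 - 27*d^2 - 38*d - 16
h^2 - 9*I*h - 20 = (h - 5*I)*(h - 4*I)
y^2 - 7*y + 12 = (y - 4)*(y - 3)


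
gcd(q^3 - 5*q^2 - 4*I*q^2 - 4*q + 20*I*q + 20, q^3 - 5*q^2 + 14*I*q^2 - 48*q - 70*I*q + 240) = q - 5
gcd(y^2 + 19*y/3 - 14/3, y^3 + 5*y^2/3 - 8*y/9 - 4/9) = y - 2/3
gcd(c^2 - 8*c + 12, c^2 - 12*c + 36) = c - 6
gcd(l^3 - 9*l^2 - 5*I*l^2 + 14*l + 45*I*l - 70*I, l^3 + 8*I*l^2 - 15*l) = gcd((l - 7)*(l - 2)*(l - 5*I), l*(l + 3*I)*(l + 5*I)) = 1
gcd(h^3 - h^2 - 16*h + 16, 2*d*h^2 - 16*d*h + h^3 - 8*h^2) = 1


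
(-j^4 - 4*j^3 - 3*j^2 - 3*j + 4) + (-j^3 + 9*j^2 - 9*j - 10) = -j^4 - 5*j^3 + 6*j^2 - 12*j - 6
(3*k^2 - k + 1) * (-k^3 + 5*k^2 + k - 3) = -3*k^5 + 16*k^4 - 3*k^3 - 5*k^2 + 4*k - 3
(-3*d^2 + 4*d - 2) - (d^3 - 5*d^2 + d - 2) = -d^3 + 2*d^2 + 3*d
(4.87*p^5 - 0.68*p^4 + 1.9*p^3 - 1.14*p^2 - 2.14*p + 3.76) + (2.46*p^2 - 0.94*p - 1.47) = 4.87*p^5 - 0.68*p^4 + 1.9*p^3 + 1.32*p^2 - 3.08*p + 2.29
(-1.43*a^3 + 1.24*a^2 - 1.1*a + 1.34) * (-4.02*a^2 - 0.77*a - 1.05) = 5.7486*a^5 - 3.8837*a^4 + 4.9687*a^3 - 5.8418*a^2 + 0.1232*a - 1.407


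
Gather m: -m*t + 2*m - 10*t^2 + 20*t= m*(2 - t) - 10*t^2 + 20*t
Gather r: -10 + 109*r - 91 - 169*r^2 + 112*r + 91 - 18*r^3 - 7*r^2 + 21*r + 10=-18*r^3 - 176*r^2 + 242*r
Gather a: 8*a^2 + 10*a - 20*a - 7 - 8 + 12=8*a^2 - 10*a - 3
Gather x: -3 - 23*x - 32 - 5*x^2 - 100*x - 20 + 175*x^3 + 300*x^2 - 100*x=175*x^3 + 295*x^2 - 223*x - 55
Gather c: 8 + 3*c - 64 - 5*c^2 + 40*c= -5*c^2 + 43*c - 56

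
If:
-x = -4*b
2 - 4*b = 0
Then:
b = 1/2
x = 2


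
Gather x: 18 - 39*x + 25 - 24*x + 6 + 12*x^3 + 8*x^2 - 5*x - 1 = 12*x^3 + 8*x^2 - 68*x + 48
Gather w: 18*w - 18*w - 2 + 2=0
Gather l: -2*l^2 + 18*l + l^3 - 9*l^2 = l^3 - 11*l^2 + 18*l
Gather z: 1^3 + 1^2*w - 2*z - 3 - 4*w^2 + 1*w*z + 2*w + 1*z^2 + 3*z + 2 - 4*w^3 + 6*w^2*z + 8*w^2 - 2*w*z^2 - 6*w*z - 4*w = -4*w^3 + 4*w^2 - w + z^2*(1 - 2*w) + z*(6*w^2 - 5*w + 1)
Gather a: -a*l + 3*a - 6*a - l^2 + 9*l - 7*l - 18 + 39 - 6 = a*(-l - 3) - l^2 + 2*l + 15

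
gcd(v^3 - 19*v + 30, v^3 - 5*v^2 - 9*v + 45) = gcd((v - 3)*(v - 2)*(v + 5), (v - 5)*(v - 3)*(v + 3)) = v - 3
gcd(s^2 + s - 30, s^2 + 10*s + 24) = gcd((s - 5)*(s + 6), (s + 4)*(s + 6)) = s + 6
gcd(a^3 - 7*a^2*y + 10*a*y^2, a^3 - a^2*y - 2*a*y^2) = -a^2 + 2*a*y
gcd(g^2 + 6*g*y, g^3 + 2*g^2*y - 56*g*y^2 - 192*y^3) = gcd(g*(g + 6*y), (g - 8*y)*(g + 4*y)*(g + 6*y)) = g + 6*y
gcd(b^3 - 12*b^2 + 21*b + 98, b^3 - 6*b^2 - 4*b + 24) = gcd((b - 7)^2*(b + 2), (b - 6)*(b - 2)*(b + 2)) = b + 2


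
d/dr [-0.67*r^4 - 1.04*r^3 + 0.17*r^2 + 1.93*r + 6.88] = -2.68*r^3 - 3.12*r^2 + 0.34*r + 1.93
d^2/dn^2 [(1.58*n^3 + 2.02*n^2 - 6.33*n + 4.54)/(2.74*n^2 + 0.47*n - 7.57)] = (-1.4210854715202e-14*n^5 - 2.8421709430404e-14*n^4 - 34.0067960000001*n^3 + 422.168748*n^2 - 209.44344*n + 376.810098)/(20.570824*n^6 + 10.585716*n^5 - 168.681798*n^4 - 58.388053*n^3 + 466.029639*n^2 + 80.799909*n - 433.798093)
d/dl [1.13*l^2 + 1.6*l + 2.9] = 2.26*l + 1.6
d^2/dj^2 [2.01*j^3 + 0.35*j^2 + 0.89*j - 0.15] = 12.06*j + 0.7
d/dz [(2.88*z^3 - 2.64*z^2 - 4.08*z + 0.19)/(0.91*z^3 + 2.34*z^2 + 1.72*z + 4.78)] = (8.88178419700125e-16*z^5 + 9.1416*z^4 + 17.3328*z^3 + 45.7869*z^2 - 26.1276*z - 19.8292)/(0.8281*z^6 + 4.2588*z^5 + 8.606*z^4 + 16.7492*z^3 + 25.3288*z^2 + 16.4432*z + 22.8484)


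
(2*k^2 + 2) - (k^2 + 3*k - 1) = k^2 - 3*k + 3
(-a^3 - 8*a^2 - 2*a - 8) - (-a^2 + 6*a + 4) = -a^3 - 7*a^2 - 8*a - 12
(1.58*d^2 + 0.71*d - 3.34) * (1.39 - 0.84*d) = -1.3272*d^3 + 1.5998*d^2 + 3.7925*d - 4.6426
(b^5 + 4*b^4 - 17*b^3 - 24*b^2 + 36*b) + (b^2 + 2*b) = b^5 + 4*b^4 - 17*b^3 - 23*b^2 + 38*b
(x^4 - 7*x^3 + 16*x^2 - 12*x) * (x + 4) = x^5 - 3*x^4 - 12*x^3 + 52*x^2 - 48*x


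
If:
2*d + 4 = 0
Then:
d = -2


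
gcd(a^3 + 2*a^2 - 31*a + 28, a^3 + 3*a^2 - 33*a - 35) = a + 7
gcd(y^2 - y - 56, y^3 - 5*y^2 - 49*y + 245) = y + 7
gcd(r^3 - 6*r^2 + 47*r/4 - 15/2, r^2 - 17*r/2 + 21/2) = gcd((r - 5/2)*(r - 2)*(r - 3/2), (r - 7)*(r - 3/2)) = r - 3/2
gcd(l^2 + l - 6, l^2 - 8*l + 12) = l - 2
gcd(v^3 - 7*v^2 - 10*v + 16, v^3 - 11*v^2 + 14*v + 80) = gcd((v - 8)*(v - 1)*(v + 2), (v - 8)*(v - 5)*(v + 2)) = v^2 - 6*v - 16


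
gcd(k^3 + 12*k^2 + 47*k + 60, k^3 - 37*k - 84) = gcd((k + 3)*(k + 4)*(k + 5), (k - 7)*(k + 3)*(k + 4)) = k^2 + 7*k + 12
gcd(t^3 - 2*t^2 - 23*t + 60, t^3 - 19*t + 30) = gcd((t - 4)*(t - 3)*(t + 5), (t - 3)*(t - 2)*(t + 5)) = t^2 + 2*t - 15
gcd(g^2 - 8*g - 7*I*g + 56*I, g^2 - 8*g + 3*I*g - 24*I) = g - 8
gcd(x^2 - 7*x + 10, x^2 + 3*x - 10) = x - 2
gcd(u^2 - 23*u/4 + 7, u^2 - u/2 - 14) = u - 4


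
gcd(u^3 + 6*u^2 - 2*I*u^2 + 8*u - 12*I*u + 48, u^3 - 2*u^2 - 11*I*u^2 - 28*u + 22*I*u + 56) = u - 4*I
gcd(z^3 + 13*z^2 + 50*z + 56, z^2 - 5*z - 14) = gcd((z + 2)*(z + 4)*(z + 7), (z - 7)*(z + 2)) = z + 2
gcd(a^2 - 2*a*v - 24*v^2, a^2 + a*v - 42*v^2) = -a + 6*v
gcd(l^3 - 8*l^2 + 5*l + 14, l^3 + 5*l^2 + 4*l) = l + 1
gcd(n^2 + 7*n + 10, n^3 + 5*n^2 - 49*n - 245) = n + 5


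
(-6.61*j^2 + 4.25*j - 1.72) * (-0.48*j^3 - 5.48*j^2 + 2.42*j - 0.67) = 3.1728*j^5 + 34.1828*j^4 - 38.4606*j^3 + 24.1393*j^2 - 7.0099*j + 1.1524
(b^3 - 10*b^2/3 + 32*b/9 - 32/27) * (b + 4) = b^4 + 2*b^3/3 - 88*b^2/9 + 352*b/27 - 128/27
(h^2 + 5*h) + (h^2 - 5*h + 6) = 2*h^2 + 6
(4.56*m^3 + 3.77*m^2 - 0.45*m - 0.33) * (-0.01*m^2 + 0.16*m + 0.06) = -0.0456*m^5 + 0.6919*m^4 + 0.8813*m^3 + 0.1575*m^2 - 0.0798*m - 0.0198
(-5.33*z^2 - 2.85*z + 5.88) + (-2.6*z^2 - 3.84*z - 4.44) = -7.93*z^2 - 6.69*z + 1.44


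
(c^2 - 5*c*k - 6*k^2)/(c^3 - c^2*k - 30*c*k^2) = (c + k)/(c*(c + 5*k))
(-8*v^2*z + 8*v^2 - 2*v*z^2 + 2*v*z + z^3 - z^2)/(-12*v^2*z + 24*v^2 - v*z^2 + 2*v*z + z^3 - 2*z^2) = (2*v*z - 2*v + z^2 - z)/(3*v*z - 6*v + z^2 - 2*z)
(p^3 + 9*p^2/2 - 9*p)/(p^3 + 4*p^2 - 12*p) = (p - 3/2)/(p - 2)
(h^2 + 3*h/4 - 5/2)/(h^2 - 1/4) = (4*h^2 + 3*h - 10)/(4*h^2 - 1)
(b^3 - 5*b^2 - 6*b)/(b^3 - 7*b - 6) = b*(b - 6)/(b^2 - b - 6)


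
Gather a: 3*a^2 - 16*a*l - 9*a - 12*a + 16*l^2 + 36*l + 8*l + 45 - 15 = 3*a^2 + a*(-16*l - 21) + 16*l^2 + 44*l + 30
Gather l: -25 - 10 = -35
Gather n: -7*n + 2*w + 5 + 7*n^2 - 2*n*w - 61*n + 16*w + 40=7*n^2 + n*(-2*w - 68) + 18*w + 45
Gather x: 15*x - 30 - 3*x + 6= 12*x - 24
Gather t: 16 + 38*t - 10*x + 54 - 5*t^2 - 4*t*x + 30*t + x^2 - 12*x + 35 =-5*t^2 + t*(68 - 4*x) + x^2 - 22*x + 105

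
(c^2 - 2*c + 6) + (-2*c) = c^2 - 4*c + 6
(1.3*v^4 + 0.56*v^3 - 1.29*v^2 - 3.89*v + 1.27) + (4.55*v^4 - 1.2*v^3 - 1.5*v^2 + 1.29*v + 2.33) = 5.85*v^4 - 0.64*v^3 - 2.79*v^2 - 2.6*v + 3.6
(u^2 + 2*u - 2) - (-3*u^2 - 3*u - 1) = 4*u^2 + 5*u - 1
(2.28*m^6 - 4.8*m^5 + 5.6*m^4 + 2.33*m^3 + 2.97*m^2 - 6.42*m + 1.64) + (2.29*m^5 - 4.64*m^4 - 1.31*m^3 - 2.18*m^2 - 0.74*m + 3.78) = 2.28*m^6 - 2.51*m^5 + 0.96*m^4 + 1.02*m^3 + 0.79*m^2 - 7.16*m + 5.42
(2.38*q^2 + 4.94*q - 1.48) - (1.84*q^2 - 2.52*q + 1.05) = 0.54*q^2 + 7.46*q - 2.53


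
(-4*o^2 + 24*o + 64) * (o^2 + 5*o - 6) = -4*o^4 + 4*o^3 + 208*o^2 + 176*o - 384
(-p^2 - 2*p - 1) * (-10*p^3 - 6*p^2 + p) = 10*p^5 + 26*p^4 + 21*p^3 + 4*p^2 - p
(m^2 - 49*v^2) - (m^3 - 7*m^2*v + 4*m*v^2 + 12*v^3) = -m^3 + 7*m^2*v + m^2 - 4*m*v^2 - 12*v^3 - 49*v^2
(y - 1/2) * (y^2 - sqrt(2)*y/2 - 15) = y^3 - sqrt(2)*y^2/2 - y^2/2 - 15*y + sqrt(2)*y/4 + 15/2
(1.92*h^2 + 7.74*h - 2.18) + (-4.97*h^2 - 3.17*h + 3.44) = -3.05*h^2 + 4.57*h + 1.26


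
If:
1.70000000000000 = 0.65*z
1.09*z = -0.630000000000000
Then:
No Solution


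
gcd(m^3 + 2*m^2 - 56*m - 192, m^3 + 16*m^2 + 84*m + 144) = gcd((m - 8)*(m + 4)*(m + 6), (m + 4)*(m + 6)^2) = m^2 + 10*m + 24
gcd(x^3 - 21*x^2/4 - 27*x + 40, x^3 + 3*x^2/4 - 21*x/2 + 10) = x^2 + 11*x/4 - 5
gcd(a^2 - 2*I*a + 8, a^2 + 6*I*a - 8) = a + 2*I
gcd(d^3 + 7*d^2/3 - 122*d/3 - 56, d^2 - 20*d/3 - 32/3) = d + 4/3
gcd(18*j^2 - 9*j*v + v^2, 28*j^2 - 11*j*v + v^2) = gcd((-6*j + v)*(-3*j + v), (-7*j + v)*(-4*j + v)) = 1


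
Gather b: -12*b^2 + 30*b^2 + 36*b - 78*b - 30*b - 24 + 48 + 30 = 18*b^2 - 72*b + 54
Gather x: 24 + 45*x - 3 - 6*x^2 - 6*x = -6*x^2 + 39*x + 21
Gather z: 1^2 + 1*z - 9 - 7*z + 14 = 6 - 6*z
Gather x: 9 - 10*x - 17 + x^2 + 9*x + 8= x^2 - x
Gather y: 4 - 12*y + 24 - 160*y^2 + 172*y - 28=-160*y^2 + 160*y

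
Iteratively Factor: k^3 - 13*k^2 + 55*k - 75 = (k - 5)*(k^2 - 8*k + 15) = (k - 5)^2*(k - 3)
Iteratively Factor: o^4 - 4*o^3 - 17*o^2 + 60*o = (o)*(o^3 - 4*o^2 - 17*o + 60) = o*(o - 3)*(o^2 - o - 20) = o*(o - 5)*(o - 3)*(o + 4)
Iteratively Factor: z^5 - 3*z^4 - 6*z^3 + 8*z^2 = (z + 2)*(z^4 - 5*z^3 + 4*z^2) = z*(z + 2)*(z^3 - 5*z^2 + 4*z) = z^2*(z + 2)*(z^2 - 5*z + 4) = z^2*(z - 4)*(z + 2)*(z - 1)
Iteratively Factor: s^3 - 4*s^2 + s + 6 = (s + 1)*(s^2 - 5*s + 6) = (s - 3)*(s + 1)*(s - 2)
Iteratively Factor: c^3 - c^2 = (c - 1)*(c^2) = c*(c - 1)*(c)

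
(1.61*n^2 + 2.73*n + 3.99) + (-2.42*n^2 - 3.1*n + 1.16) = -0.81*n^2 - 0.37*n + 5.15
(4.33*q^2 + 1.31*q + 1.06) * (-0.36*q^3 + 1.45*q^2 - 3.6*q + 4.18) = -1.5588*q^5 + 5.8069*q^4 - 14.0701*q^3 + 14.9204*q^2 + 1.6598*q + 4.4308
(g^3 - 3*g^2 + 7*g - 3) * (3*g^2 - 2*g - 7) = 3*g^5 - 11*g^4 + 20*g^3 - 2*g^2 - 43*g + 21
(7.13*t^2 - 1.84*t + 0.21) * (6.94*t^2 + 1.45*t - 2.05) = 49.4822*t^4 - 2.4311*t^3 - 15.8271*t^2 + 4.0765*t - 0.4305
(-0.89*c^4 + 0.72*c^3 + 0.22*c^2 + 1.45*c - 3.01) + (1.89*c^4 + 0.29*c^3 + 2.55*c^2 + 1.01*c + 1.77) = 1.0*c^4 + 1.01*c^3 + 2.77*c^2 + 2.46*c - 1.24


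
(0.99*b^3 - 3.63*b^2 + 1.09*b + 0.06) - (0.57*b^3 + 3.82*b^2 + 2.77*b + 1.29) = 0.42*b^3 - 7.45*b^2 - 1.68*b - 1.23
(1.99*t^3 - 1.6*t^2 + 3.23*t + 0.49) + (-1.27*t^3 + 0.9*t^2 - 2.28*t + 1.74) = 0.72*t^3 - 0.7*t^2 + 0.95*t + 2.23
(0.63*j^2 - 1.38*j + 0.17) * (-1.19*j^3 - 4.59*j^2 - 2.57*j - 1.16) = -0.7497*j^5 - 1.2495*j^4 + 4.5128*j^3 + 2.0355*j^2 + 1.1639*j - 0.1972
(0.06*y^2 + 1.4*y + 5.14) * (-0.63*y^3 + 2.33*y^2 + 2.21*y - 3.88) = -0.0378*y^5 - 0.7422*y^4 + 0.1564*y^3 + 14.8374*y^2 + 5.9274*y - 19.9432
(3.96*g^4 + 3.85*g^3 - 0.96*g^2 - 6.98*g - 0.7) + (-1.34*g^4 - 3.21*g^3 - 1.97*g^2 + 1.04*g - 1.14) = 2.62*g^4 + 0.64*g^3 - 2.93*g^2 - 5.94*g - 1.84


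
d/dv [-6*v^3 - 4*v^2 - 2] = 2*v*(-9*v - 4)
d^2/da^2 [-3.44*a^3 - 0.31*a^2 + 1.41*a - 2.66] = -20.64*a - 0.62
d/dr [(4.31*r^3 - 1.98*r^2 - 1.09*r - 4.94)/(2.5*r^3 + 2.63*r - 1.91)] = (7.105427357601e-15*r^5 + 4.95*r^4 + 28.1206*r^3 + 7.14630000000001*r^2 + 7.5636*r + 15.0741)/(6.25*r^6 + 13.15*r^4 - 9.55*r^3 + 6.9169*r^2 - 10.0466*r + 3.6481)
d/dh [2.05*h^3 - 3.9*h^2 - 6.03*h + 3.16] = 6.15*h^2 - 7.8*h - 6.03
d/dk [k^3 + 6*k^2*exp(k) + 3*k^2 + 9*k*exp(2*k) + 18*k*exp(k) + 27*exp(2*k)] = 6*k^2*exp(k) + 3*k^2 + 18*k*exp(2*k) + 30*k*exp(k) + 6*k + 63*exp(2*k) + 18*exp(k)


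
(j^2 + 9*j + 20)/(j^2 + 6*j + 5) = (j + 4)/(j + 1)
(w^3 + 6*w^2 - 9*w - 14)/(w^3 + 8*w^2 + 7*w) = (w - 2)/w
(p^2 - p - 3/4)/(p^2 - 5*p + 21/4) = (2*p + 1)/(2*p - 7)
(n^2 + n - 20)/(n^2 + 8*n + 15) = (n - 4)/(n + 3)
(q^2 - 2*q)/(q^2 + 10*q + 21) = q*(q - 2)/(q^2 + 10*q + 21)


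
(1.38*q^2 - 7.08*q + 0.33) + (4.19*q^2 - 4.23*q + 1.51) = 5.57*q^2 - 11.31*q + 1.84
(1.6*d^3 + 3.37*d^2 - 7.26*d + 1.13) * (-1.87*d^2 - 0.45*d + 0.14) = -2.992*d^5 - 7.0219*d^4 + 12.2837*d^3 + 1.6257*d^2 - 1.5249*d + 0.1582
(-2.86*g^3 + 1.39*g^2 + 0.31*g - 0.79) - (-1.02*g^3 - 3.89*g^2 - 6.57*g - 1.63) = -1.84*g^3 + 5.28*g^2 + 6.88*g + 0.84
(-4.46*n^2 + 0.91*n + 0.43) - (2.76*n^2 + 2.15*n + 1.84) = -7.22*n^2 - 1.24*n - 1.41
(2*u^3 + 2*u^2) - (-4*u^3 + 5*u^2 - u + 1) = 6*u^3 - 3*u^2 + u - 1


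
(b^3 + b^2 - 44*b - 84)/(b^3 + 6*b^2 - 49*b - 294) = (b + 2)/(b + 7)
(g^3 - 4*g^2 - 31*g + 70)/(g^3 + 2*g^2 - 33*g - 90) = (g^2 - 9*g + 14)/(g^2 - 3*g - 18)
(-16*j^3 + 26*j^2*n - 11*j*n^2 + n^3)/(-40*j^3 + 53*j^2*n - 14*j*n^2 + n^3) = (2*j - n)/(5*j - n)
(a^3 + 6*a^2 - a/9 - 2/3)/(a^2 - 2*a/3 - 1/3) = (a^2 + 17*a/3 - 2)/(a - 1)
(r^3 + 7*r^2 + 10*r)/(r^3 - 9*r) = (r^2 + 7*r + 10)/(r^2 - 9)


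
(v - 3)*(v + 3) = v^2 - 9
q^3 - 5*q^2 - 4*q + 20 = (q - 5)*(q - 2)*(q + 2)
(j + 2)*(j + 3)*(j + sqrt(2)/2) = j^3 + sqrt(2)*j^2/2 + 5*j^2 + 5*sqrt(2)*j/2 + 6*j + 3*sqrt(2)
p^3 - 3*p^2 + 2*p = p*(p - 2)*(p - 1)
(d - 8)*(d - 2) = d^2 - 10*d + 16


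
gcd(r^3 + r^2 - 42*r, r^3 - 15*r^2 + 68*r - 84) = r - 6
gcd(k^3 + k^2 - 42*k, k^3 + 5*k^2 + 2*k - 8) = 1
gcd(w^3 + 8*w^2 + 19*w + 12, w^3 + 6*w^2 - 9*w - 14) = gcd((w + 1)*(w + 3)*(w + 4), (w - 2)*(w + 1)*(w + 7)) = w + 1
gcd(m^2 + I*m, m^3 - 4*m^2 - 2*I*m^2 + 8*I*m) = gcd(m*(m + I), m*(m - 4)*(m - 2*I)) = m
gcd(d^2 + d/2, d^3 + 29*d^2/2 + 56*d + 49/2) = d + 1/2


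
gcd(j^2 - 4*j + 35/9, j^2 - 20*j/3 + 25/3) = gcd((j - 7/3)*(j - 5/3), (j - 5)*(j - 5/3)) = j - 5/3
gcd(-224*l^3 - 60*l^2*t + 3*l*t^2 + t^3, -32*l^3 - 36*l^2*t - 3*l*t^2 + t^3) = -32*l^2 - 4*l*t + t^2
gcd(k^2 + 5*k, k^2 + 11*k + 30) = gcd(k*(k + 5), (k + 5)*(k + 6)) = k + 5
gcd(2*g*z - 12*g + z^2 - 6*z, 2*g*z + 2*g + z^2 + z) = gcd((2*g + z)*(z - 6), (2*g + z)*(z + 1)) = 2*g + z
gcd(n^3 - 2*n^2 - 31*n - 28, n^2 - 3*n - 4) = n + 1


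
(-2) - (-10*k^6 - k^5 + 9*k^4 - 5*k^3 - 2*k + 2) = 10*k^6 + k^5 - 9*k^4 + 5*k^3 + 2*k - 4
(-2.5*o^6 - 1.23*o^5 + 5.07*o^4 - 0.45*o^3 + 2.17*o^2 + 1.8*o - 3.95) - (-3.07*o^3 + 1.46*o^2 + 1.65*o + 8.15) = -2.5*o^6 - 1.23*o^5 + 5.07*o^4 + 2.62*o^3 + 0.71*o^2 + 0.15*o - 12.1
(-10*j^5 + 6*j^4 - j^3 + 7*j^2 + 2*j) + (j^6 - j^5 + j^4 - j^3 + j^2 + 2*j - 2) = j^6 - 11*j^5 + 7*j^4 - 2*j^3 + 8*j^2 + 4*j - 2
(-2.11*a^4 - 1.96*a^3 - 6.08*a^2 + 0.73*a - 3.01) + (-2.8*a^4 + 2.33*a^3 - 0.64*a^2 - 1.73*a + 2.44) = -4.91*a^4 + 0.37*a^3 - 6.72*a^2 - 1.0*a - 0.57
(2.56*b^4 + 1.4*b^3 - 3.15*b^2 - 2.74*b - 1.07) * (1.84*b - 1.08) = 4.7104*b^5 - 0.1888*b^4 - 7.308*b^3 - 1.6396*b^2 + 0.9904*b + 1.1556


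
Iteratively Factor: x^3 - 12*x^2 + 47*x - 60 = (x - 3)*(x^2 - 9*x + 20) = (x - 5)*(x - 3)*(x - 4)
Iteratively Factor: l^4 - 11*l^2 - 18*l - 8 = (l + 2)*(l^3 - 2*l^2 - 7*l - 4) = (l - 4)*(l + 2)*(l^2 + 2*l + 1) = (l - 4)*(l + 1)*(l + 2)*(l + 1)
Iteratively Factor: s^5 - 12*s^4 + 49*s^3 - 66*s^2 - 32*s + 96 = (s + 1)*(s^4 - 13*s^3 + 62*s^2 - 128*s + 96) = (s - 4)*(s + 1)*(s^3 - 9*s^2 + 26*s - 24) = (s - 4)^2*(s + 1)*(s^2 - 5*s + 6) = (s - 4)^2*(s - 2)*(s + 1)*(s - 3)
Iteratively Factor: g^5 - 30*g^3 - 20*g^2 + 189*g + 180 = (g - 3)*(g^4 + 3*g^3 - 21*g^2 - 83*g - 60) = (g - 5)*(g - 3)*(g^3 + 8*g^2 + 19*g + 12) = (g - 5)*(g - 3)*(g + 4)*(g^2 + 4*g + 3) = (g - 5)*(g - 3)*(g + 1)*(g + 4)*(g + 3)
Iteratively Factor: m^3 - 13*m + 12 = (m + 4)*(m^2 - 4*m + 3) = (m - 1)*(m + 4)*(m - 3)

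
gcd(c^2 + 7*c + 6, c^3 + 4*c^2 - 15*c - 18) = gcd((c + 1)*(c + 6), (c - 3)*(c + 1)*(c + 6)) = c^2 + 7*c + 6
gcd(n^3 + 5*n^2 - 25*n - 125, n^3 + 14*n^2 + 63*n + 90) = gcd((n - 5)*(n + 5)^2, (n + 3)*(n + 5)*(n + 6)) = n + 5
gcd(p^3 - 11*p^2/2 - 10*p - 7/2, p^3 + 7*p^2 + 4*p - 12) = 1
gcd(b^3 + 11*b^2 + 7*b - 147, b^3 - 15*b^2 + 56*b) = 1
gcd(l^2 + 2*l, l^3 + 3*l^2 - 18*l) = l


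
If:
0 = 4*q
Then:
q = 0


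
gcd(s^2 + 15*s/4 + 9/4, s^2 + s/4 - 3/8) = s + 3/4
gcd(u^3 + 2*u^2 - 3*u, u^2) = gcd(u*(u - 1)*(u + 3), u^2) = u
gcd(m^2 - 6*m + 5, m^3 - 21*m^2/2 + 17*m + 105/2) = m - 5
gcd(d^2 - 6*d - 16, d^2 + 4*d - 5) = 1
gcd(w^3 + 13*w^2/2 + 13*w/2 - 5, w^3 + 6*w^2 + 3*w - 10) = w^2 + 7*w + 10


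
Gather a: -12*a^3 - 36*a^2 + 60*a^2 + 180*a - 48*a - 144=-12*a^3 + 24*a^2 + 132*a - 144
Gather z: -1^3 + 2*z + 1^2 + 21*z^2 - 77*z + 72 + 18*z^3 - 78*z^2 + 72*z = 18*z^3 - 57*z^2 - 3*z + 72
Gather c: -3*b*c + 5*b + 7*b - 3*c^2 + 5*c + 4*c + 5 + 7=12*b - 3*c^2 + c*(9 - 3*b) + 12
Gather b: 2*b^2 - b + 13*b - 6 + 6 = 2*b^2 + 12*b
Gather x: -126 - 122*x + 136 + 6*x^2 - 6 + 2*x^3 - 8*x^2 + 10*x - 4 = 2*x^3 - 2*x^2 - 112*x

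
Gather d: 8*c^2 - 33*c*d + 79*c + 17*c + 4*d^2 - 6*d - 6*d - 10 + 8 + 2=8*c^2 + 96*c + 4*d^2 + d*(-33*c - 12)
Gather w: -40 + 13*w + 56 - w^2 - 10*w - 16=-w^2 + 3*w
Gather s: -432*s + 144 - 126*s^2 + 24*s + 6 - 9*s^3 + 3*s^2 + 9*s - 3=-9*s^3 - 123*s^2 - 399*s + 147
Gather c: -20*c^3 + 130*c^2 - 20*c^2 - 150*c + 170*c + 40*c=-20*c^3 + 110*c^2 + 60*c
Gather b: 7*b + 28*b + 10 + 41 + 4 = 35*b + 55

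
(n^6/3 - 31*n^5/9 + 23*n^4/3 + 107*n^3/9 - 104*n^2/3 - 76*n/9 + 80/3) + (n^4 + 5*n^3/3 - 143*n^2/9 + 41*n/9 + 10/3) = n^6/3 - 31*n^5/9 + 26*n^4/3 + 122*n^3/9 - 455*n^2/9 - 35*n/9 + 30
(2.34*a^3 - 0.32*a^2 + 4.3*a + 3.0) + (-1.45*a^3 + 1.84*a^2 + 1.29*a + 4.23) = 0.89*a^3 + 1.52*a^2 + 5.59*a + 7.23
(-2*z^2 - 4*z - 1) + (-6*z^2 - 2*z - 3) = -8*z^2 - 6*z - 4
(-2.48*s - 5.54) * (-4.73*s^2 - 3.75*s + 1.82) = 11.7304*s^3 + 35.5042*s^2 + 16.2614*s - 10.0828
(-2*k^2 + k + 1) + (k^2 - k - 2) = -k^2 - 1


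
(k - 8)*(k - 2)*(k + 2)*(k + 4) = k^4 - 4*k^3 - 36*k^2 + 16*k + 128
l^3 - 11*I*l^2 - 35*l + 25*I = (l - 5*I)^2*(l - I)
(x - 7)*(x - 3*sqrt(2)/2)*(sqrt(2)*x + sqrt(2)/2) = sqrt(2)*x^3 - 13*sqrt(2)*x^2/2 - 3*x^2 - 7*sqrt(2)*x/2 + 39*x/2 + 21/2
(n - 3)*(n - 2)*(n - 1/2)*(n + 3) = n^4 - 5*n^3/2 - 8*n^2 + 45*n/2 - 9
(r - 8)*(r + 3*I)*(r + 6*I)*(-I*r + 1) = -I*r^4 + 10*r^3 + 8*I*r^3 - 80*r^2 + 27*I*r^2 - 18*r - 216*I*r + 144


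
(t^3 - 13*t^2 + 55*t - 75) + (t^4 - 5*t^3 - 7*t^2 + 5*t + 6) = t^4 - 4*t^3 - 20*t^2 + 60*t - 69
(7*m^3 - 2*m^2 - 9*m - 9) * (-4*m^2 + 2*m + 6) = -28*m^5 + 22*m^4 + 74*m^3 + 6*m^2 - 72*m - 54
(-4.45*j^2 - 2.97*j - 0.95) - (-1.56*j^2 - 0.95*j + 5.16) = -2.89*j^2 - 2.02*j - 6.11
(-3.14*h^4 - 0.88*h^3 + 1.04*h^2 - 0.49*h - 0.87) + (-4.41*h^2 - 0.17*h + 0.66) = -3.14*h^4 - 0.88*h^3 - 3.37*h^2 - 0.66*h - 0.21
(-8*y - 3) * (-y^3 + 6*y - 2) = 8*y^4 + 3*y^3 - 48*y^2 - 2*y + 6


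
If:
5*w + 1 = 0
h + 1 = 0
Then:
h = -1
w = -1/5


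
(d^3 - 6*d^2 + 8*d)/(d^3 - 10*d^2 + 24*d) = (d - 2)/(d - 6)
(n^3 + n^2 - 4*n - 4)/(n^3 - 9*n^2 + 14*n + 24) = (n^2 - 4)/(n^2 - 10*n + 24)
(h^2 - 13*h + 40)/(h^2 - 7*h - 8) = (h - 5)/(h + 1)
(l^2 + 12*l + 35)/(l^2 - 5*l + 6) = (l^2 + 12*l + 35)/(l^2 - 5*l + 6)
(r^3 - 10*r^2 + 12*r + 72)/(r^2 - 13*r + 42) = (r^2 - 4*r - 12)/(r - 7)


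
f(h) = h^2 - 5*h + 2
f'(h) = 2*h - 5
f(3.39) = -3.46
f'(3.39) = 1.78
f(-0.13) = 2.67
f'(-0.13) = -5.26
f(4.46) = -0.41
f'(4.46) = 3.92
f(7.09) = 16.82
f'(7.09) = 9.18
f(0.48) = -0.17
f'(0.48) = -4.04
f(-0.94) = 7.58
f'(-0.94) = -6.88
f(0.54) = -0.41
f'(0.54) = -3.92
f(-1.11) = 8.78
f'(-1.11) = -7.22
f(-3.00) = 26.00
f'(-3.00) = -11.00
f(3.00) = -4.00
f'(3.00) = 1.00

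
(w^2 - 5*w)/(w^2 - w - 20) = w/(w + 4)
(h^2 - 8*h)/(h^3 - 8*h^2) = 1/h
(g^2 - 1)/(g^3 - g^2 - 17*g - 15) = (g - 1)/(g^2 - 2*g - 15)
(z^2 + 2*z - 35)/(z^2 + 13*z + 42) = (z - 5)/(z + 6)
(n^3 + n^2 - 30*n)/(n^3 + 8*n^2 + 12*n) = (n - 5)/(n + 2)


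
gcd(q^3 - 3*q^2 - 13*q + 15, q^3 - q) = q - 1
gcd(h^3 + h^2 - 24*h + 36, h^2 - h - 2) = h - 2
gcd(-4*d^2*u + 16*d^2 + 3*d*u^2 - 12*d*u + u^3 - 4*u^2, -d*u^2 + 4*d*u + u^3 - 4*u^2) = -d*u + 4*d + u^2 - 4*u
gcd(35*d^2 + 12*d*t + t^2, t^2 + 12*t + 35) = 1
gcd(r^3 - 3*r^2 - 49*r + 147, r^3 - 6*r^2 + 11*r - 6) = r - 3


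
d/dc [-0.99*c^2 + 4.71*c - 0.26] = 4.71 - 1.98*c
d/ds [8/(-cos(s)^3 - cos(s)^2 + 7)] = -8*(3*cos(s) + 2)*sin(s)*cos(s)/(cos(s)^3 + cos(s)^2 - 7)^2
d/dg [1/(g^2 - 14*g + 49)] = 2*(7 - g)/(g^2 - 14*g + 49)^2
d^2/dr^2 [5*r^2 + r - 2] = 10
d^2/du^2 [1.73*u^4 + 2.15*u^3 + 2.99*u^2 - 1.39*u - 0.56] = 20.76*u^2 + 12.9*u + 5.98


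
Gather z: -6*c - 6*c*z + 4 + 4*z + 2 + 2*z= -6*c + z*(6 - 6*c) + 6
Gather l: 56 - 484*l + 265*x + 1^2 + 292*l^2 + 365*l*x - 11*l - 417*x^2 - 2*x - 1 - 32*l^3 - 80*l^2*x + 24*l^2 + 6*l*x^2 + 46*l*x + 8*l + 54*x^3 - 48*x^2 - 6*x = -32*l^3 + l^2*(316 - 80*x) + l*(6*x^2 + 411*x - 487) + 54*x^3 - 465*x^2 + 257*x + 56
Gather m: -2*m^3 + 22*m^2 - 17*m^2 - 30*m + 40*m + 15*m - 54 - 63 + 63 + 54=-2*m^3 + 5*m^2 + 25*m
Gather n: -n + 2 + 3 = 5 - n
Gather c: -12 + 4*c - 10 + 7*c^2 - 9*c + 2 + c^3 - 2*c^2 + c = c^3 + 5*c^2 - 4*c - 20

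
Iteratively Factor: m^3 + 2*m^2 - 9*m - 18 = (m + 3)*(m^2 - m - 6) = (m - 3)*(m + 3)*(m + 2)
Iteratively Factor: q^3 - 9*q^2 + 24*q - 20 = (q - 2)*(q^2 - 7*q + 10) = (q - 2)^2*(q - 5)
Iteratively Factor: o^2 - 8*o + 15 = (o - 3)*(o - 5)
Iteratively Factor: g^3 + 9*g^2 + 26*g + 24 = (g + 4)*(g^2 + 5*g + 6) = (g + 3)*(g + 4)*(g + 2)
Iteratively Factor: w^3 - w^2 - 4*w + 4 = (w - 1)*(w^2 - 4) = (w - 2)*(w - 1)*(w + 2)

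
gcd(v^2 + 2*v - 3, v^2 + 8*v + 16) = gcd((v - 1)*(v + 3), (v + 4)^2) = 1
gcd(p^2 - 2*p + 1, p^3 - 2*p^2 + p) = p^2 - 2*p + 1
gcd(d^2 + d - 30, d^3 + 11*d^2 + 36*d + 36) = d + 6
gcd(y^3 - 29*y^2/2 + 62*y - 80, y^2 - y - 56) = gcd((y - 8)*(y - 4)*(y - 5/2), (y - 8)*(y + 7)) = y - 8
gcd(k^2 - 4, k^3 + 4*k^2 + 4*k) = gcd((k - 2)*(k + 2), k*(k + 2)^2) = k + 2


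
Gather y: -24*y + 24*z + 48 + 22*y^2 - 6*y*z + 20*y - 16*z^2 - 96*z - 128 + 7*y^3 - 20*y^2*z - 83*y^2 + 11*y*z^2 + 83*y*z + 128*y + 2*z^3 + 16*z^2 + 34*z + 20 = 7*y^3 + y^2*(-20*z - 61) + y*(11*z^2 + 77*z + 124) + 2*z^3 - 38*z - 60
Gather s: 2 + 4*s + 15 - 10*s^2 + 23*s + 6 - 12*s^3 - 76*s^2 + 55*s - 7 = -12*s^3 - 86*s^2 + 82*s + 16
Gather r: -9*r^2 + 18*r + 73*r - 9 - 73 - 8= -9*r^2 + 91*r - 90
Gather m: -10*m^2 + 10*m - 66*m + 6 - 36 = -10*m^2 - 56*m - 30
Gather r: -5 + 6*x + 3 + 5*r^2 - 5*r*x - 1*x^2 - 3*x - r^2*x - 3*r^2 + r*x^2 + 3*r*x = r^2*(2 - x) + r*(x^2 - 2*x) - x^2 + 3*x - 2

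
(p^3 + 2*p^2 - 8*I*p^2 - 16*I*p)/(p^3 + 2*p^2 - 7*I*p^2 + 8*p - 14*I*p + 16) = p/(p + I)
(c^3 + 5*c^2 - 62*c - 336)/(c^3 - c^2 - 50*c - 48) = (c + 7)/(c + 1)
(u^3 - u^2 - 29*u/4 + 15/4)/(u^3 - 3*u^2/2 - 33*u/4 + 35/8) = 2*(u - 3)/(2*u - 7)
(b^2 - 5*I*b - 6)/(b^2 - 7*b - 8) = (-b^2 + 5*I*b + 6)/(-b^2 + 7*b + 8)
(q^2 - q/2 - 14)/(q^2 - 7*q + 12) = (q + 7/2)/(q - 3)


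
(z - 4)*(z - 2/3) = z^2 - 14*z/3 + 8/3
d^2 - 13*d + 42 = (d - 7)*(d - 6)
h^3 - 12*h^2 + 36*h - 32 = (h - 8)*(h - 2)^2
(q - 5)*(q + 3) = q^2 - 2*q - 15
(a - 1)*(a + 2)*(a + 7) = a^3 + 8*a^2 + 5*a - 14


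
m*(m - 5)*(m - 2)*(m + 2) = m^4 - 5*m^3 - 4*m^2 + 20*m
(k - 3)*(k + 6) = k^2 + 3*k - 18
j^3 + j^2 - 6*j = j*(j - 2)*(j + 3)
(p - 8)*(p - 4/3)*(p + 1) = p^3 - 25*p^2/3 + 4*p/3 + 32/3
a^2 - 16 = (a - 4)*(a + 4)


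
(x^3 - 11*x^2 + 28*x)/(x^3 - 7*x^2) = (x - 4)/x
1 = 1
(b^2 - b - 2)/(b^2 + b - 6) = (b + 1)/(b + 3)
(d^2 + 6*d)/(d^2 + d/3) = 3*(d + 6)/(3*d + 1)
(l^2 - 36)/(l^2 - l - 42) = (l - 6)/(l - 7)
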